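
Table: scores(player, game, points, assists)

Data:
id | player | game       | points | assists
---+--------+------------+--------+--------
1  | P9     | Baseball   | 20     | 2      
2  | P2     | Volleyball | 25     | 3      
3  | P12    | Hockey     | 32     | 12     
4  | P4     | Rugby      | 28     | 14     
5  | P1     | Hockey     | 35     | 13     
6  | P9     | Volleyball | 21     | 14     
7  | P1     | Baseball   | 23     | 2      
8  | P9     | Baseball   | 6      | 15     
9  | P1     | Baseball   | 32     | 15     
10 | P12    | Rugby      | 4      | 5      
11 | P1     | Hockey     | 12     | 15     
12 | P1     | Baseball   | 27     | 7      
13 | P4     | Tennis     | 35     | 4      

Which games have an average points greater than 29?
SELECT game, AVG(points)
FROM scores
GROUP BY game
HAVING AVG(points) > 29

Result:
  Tennis: avg=35.00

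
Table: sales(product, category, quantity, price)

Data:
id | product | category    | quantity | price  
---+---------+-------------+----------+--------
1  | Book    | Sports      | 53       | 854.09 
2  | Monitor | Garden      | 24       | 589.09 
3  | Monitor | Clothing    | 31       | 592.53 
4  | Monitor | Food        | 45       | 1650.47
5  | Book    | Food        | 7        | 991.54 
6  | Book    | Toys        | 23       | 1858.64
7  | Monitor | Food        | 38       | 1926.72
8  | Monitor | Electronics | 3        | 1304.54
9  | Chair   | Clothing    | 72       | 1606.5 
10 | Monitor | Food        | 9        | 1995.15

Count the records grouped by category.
SELECT category, COUNT(*) as count
FROM sales
GROUP BY category

Result:
  Clothing: 2
  Electronics: 1
  Food: 4
  Garden: 1
  Sports: 1
  Toys: 1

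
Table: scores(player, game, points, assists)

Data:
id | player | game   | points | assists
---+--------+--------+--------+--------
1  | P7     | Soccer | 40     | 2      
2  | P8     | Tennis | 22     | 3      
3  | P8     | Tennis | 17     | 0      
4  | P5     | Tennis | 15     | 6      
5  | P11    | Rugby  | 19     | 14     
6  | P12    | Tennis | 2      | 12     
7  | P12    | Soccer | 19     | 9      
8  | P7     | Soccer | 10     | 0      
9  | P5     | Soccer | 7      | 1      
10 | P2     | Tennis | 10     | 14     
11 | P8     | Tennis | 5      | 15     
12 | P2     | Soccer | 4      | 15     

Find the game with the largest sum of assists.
SELECT game, SUM(assists) as val
FROM scores
GROUP BY game
ORDER BY val DESC
LIMIT 1

Result: Tennis with sum(assists) = 50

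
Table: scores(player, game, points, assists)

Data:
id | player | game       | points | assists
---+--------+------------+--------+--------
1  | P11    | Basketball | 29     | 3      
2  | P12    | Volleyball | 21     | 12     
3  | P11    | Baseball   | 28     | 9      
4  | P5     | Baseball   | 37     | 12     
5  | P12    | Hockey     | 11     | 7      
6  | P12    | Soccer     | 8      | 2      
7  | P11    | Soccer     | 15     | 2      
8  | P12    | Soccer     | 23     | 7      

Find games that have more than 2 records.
SELECT game, COUNT(*) as cnt
FROM scores
GROUP BY game
HAVING COUNT(*) > 2

Result:
  Soccer: 3

Note: HAVING filters groups after aggregation, WHERE filters rows before.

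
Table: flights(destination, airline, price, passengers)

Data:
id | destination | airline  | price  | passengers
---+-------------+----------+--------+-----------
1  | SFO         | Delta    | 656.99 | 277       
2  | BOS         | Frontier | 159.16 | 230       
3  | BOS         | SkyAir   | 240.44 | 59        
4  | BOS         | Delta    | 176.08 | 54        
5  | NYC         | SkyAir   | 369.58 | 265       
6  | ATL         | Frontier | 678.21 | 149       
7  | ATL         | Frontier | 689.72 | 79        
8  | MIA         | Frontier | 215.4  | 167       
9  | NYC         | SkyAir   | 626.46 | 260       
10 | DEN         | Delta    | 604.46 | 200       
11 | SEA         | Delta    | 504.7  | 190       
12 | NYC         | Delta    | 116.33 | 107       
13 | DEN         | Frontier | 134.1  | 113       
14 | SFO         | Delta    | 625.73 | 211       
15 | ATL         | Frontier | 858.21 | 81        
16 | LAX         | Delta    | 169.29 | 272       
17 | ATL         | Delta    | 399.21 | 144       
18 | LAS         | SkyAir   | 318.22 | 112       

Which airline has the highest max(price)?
SELECT airline, MAX(price) as val
FROM flights
GROUP BY airline
ORDER BY val DESC
LIMIT 1

Result: Frontier with max(price) = 858.21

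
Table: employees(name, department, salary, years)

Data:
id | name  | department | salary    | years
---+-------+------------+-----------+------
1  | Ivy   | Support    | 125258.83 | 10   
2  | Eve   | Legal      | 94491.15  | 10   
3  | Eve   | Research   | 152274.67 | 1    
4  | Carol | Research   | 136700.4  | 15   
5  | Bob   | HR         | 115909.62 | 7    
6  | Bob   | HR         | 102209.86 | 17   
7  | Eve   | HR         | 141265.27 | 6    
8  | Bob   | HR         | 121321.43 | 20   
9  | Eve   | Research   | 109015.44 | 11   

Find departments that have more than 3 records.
SELECT department, COUNT(*) as cnt
FROM employees
GROUP BY department
HAVING COUNT(*) > 3

Result:
  HR: 4

Note: HAVING filters groups after aggregation, WHERE filters rows before.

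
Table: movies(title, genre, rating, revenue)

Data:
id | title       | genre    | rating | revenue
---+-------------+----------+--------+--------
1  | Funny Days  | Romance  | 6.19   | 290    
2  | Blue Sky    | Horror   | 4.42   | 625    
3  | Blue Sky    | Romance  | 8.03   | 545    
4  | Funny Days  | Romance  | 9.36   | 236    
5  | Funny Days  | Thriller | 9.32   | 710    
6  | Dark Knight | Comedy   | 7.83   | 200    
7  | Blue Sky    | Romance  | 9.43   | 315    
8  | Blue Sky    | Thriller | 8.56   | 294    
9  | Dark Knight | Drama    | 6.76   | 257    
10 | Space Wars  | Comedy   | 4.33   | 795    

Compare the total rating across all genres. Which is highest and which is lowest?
SELECT genre, SUM(rating)
FROM movies
GROUP BY genre
ORDER BY SUM(rating)

All groups:
  Horror: 4.42
  Drama: 6.76
  Comedy: 12.16
  Thriller: 17.88
  Romance: 33.01

Highest: Romance (33.01)
Lowest: Horror (4.42)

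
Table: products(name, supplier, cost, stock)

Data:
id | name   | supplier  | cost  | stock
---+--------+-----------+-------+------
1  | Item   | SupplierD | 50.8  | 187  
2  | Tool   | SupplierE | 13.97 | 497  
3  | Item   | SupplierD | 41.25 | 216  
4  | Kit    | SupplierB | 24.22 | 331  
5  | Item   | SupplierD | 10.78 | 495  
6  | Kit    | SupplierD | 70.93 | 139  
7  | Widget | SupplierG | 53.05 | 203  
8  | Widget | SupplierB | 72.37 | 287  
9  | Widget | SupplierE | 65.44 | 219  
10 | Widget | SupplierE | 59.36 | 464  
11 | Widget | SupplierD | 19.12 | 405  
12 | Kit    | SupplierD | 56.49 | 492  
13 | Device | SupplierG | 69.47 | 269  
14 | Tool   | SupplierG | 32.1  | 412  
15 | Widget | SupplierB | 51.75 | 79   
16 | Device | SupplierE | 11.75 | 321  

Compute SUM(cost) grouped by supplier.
SELECT supplier, SUM(cost) as result
FROM products
GROUP BY supplier

Result:
  SupplierB: 148.34
  SupplierD: 249.37
  SupplierE: 150.52
  SupplierG: 154.62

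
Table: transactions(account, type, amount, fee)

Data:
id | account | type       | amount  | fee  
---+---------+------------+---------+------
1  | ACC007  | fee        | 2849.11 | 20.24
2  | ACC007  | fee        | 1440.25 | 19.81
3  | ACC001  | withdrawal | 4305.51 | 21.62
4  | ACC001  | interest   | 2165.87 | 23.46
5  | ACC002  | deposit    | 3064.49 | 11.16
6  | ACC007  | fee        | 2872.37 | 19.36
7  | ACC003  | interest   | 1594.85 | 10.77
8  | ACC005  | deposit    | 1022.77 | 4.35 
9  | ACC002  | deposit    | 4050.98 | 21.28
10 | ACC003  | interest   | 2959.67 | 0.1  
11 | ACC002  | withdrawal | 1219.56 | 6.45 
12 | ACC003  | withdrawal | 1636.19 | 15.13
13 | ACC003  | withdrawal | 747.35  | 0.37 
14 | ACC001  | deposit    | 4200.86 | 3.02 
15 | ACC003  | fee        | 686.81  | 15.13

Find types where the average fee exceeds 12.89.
SELECT type, AVG(fee)
FROM transactions
GROUP BY type
HAVING AVG(fee) > 12.89

Result:
  fee: avg=18.64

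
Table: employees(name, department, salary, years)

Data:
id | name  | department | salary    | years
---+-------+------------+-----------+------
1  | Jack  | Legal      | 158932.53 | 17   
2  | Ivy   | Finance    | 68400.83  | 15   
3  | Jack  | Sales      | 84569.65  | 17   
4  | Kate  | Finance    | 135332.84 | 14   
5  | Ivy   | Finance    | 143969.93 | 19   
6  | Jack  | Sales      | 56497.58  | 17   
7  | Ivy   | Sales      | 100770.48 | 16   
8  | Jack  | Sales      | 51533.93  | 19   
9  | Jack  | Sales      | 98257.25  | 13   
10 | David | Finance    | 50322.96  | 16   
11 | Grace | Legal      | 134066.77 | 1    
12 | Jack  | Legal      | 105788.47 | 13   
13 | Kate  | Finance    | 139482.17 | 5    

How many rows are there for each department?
SELECT department, COUNT(*) as count
FROM employees
GROUP BY department

Result:
  Finance: 5
  Legal: 3
  Sales: 5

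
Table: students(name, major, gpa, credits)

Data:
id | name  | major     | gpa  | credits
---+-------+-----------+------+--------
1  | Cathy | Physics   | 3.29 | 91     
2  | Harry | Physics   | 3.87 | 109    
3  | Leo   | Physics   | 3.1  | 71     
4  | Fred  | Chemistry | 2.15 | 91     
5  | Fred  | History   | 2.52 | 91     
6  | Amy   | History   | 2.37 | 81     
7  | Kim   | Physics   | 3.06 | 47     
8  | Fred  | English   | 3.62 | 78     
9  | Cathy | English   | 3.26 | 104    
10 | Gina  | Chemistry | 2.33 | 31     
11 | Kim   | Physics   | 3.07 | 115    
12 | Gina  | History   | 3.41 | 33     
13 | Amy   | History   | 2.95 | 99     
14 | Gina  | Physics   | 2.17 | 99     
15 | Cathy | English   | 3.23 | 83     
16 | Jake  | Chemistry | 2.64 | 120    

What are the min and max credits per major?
SELECT major, MIN(credits), MAX(credits)
FROM students
GROUP BY major

Result:
  Chemistry: min=31, max=120
  English: min=78, max=104
  History: min=33, max=99
  Physics: min=47, max=115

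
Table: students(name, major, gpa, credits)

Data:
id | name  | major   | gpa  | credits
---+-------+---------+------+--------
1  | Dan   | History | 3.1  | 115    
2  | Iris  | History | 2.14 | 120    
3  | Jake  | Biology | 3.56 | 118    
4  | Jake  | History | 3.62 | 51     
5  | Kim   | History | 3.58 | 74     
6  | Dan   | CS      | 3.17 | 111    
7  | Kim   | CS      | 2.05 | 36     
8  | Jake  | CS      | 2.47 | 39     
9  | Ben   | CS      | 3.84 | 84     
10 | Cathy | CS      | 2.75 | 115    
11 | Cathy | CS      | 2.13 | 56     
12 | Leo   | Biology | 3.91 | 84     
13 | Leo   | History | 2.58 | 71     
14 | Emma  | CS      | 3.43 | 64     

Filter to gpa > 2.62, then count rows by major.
SELECT major, COUNT(*)
FROM students
WHERE gpa > 2.62
GROUP BY major

Note: WHERE filters rows before grouping.

Result:
  Biology: 2
  CS: 4
  History: 3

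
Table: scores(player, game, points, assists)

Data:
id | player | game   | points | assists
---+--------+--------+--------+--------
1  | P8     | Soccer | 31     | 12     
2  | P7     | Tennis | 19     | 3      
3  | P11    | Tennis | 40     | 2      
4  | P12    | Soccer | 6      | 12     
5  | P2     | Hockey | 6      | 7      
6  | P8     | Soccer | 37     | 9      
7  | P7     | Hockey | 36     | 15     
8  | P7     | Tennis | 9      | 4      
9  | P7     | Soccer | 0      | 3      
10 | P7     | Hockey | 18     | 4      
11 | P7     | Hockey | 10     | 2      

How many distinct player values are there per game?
SELECT game, COUNT(DISTINCT player)
FROM scores
GROUP BY game

Result:
  Hockey: 2 distinct
  Soccer: 3 distinct
  Tennis: 2 distinct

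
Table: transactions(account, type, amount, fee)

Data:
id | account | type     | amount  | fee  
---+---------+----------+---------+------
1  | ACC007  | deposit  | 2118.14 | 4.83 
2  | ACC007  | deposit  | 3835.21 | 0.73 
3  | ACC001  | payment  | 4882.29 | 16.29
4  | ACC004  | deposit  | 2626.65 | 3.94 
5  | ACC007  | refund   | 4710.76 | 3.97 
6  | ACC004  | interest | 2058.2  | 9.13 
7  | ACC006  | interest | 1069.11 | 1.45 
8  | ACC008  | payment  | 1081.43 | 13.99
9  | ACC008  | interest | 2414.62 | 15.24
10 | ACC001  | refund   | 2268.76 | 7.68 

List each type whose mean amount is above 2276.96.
SELECT type, AVG(amount)
FROM transactions
GROUP BY type
HAVING AVG(amount) > 2276.96

Result:
  deposit: avg=2860.00
  payment: avg=2981.86
  refund: avg=3489.76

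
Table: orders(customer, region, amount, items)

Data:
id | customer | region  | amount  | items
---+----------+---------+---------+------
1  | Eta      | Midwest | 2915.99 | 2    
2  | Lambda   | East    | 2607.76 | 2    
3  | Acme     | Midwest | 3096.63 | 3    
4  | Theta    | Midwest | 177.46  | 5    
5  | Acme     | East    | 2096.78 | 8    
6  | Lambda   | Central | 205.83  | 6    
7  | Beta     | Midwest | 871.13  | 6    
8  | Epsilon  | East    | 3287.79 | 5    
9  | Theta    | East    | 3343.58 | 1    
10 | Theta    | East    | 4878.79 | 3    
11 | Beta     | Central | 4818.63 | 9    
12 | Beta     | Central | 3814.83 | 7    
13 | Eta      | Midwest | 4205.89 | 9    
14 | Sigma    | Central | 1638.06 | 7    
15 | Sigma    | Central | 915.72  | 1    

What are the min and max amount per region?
SELECT region, MIN(amount), MAX(amount)
FROM orders
GROUP BY region

Result:
  Central: min=205.83, max=4818.63
  East: min=2096.78, max=4878.79
  Midwest: min=177.46, max=4205.89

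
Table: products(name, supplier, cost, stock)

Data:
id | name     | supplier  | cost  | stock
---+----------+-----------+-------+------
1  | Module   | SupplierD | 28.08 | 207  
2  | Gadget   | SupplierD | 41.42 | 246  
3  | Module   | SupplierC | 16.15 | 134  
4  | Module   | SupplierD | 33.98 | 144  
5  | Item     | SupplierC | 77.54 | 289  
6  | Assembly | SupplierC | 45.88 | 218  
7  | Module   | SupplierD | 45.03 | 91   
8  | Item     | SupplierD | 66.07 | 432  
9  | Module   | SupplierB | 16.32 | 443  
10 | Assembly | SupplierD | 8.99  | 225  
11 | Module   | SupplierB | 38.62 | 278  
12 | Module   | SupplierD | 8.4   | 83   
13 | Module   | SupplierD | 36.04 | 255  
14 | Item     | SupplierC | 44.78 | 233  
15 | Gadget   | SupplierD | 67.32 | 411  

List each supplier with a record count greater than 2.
SELECT supplier, COUNT(*) as cnt
FROM products
GROUP BY supplier
HAVING COUNT(*) > 2

Result:
  SupplierC: 4
  SupplierD: 9

Note: HAVING filters groups after aggregation, WHERE filters rows before.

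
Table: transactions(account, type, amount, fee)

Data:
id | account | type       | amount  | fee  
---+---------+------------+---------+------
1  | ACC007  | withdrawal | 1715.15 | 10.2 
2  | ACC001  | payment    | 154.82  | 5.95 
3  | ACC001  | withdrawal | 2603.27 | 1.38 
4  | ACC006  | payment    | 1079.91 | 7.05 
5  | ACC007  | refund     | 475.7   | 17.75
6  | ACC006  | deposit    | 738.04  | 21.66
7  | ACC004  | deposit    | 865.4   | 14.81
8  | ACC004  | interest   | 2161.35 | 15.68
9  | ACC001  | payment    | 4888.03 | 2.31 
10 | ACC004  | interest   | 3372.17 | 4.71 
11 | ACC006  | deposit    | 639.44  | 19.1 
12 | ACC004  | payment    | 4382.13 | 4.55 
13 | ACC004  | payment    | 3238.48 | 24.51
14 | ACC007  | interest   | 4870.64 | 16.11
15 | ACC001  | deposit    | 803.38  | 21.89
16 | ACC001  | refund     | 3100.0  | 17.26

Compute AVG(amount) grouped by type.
SELECT type, AVG(amount) as result
FROM transactions
GROUP BY type

Result:
  deposit: 761.57
  interest: 3468.05
  payment: 2748.67
  refund: 1787.85
  withdrawal: 2159.21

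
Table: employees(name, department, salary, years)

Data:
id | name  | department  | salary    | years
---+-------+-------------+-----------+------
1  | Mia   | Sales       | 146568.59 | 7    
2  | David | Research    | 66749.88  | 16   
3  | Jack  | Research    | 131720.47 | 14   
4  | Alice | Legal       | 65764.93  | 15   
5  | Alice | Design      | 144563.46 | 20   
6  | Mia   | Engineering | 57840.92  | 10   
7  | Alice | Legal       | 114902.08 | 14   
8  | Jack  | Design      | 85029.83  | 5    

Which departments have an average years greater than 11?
SELECT department, AVG(years)
FROM employees
GROUP BY department
HAVING AVG(years) > 11

Result:
  Design: avg=12.50
  Legal: avg=14.50
  Research: avg=15.00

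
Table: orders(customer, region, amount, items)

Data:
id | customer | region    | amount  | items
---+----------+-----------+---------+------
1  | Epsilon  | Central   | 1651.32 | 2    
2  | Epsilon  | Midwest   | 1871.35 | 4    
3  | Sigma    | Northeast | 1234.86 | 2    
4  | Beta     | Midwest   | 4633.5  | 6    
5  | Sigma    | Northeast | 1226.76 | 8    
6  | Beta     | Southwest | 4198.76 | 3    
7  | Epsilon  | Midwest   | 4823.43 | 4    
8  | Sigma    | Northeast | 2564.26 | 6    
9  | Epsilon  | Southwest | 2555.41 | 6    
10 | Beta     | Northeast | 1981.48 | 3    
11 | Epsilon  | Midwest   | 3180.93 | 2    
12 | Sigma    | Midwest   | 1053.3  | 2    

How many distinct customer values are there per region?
SELECT region, COUNT(DISTINCT customer)
FROM orders
GROUP BY region

Result:
  Central: 1 distinct
  Midwest: 3 distinct
  Northeast: 2 distinct
  Southwest: 2 distinct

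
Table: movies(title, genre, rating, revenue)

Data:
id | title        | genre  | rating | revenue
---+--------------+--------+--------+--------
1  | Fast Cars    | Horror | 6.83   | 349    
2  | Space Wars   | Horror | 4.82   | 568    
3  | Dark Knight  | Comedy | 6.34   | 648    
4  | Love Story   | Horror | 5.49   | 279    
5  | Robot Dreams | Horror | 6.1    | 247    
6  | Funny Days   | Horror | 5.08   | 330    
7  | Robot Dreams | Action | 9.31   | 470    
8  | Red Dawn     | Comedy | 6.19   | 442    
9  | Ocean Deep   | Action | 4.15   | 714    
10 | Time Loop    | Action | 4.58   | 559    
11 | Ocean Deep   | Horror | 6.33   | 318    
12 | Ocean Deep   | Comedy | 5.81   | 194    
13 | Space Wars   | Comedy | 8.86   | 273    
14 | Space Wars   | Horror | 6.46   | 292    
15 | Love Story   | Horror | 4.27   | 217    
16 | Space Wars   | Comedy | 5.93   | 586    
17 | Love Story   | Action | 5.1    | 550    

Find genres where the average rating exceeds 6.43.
SELECT genre, AVG(rating)
FROM movies
GROUP BY genre
HAVING AVG(rating) > 6.43

Result:
  Comedy: avg=6.63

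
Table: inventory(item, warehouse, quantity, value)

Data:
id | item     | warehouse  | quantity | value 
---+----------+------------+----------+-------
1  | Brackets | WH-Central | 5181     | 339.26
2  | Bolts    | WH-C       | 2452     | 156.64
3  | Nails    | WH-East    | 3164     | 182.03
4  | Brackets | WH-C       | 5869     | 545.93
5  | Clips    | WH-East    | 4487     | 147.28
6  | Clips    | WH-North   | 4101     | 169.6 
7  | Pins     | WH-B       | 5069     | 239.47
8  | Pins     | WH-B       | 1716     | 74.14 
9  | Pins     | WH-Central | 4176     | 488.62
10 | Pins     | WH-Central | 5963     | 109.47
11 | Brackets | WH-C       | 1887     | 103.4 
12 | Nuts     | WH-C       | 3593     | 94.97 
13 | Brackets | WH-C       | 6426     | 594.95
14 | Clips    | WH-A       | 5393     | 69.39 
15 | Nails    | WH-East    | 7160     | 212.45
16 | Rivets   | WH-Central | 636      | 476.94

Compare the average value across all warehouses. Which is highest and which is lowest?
SELECT warehouse, AVG(value)
FROM inventory
GROUP BY warehouse
ORDER BY AVG(value)

All groups:
  WH-A: 69.39
  WH-B: 156.81
  WH-North: 169.60
  WH-East: 180.59
  WH-C: 299.18
  WH-Central: 353.57

Highest: WH-Central (353.57)
Lowest: WH-A (69.39)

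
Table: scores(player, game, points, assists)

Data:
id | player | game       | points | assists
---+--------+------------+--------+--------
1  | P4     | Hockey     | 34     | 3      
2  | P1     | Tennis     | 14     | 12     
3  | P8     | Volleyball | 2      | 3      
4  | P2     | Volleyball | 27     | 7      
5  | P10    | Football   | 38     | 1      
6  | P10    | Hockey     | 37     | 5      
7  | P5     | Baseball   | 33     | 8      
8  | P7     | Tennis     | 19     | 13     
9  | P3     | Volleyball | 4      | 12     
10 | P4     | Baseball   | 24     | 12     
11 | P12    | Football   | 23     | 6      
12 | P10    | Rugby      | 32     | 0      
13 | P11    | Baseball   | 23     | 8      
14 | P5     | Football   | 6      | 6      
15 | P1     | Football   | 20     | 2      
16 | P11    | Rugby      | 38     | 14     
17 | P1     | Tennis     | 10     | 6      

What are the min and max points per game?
SELECT game, MIN(points), MAX(points)
FROM scores
GROUP BY game

Result:
  Baseball: min=23, max=33
  Football: min=6, max=38
  Hockey: min=34, max=37
  Rugby: min=32, max=38
  Tennis: min=10, max=19
  Volleyball: min=2, max=27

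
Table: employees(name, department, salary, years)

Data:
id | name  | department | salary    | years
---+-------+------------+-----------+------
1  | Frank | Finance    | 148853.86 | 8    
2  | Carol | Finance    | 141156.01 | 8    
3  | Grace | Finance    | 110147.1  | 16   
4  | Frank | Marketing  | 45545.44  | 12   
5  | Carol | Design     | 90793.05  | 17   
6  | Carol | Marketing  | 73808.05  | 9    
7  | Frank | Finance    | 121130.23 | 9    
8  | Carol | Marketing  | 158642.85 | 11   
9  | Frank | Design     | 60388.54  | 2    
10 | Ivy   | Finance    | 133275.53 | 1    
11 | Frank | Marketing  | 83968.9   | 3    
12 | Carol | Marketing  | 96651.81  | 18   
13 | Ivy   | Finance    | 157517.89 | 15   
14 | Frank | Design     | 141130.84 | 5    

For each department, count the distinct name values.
SELECT department, COUNT(DISTINCT name)
FROM employees
GROUP BY department

Result:
  Design: 2 distinct
  Finance: 4 distinct
  Marketing: 2 distinct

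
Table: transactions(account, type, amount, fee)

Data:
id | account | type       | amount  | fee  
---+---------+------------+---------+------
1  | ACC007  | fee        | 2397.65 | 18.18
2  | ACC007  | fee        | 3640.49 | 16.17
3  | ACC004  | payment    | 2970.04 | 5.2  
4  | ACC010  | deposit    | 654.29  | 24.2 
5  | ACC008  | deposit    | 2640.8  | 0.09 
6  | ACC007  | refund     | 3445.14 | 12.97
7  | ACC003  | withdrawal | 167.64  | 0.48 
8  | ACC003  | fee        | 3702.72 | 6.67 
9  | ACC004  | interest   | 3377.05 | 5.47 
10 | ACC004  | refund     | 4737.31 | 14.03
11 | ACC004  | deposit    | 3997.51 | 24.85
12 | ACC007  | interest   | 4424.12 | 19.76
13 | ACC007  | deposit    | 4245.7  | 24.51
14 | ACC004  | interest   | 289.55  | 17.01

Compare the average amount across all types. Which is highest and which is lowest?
SELECT type, AVG(amount)
FROM transactions
GROUP BY type
ORDER BY AVG(amount)

All groups:
  withdrawal: 167.64
  interest: 2696.91
  deposit: 2884.58
  payment: 2970.04
  fee: 3246.95
  refund: 4091.23

Highest: refund (4091.23)
Lowest: withdrawal (167.64)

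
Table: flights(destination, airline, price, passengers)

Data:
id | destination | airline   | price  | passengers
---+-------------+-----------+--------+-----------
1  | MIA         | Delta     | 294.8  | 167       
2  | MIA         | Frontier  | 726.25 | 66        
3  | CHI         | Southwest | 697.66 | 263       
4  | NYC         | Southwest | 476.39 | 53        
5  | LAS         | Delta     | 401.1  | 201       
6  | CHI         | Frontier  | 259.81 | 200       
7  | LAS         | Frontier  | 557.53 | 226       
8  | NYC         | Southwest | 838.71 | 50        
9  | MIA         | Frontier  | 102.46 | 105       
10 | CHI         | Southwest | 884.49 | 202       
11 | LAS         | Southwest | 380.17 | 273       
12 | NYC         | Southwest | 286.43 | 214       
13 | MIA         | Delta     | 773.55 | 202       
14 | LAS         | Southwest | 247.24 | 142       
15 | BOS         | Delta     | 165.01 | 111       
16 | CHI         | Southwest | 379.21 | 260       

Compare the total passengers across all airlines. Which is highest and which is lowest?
SELECT airline, SUM(passengers)
FROM flights
GROUP BY airline
ORDER BY SUM(passengers)

All groups:
  Frontier: 597
  Delta: 681
  Southwest: 1457

Highest: Southwest (1457)
Lowest: Frontier (597)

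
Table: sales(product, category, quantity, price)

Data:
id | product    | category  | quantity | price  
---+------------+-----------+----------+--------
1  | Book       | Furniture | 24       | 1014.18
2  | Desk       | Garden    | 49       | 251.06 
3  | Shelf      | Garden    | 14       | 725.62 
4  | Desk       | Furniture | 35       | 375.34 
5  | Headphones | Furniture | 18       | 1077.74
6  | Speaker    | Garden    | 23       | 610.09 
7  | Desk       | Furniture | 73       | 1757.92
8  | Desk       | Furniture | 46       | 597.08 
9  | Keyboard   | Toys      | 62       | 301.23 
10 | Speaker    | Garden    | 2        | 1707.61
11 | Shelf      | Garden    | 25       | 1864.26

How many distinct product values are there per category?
SELECT category, COUNT(DISTINCT product)
FROM sales
GROUP BY category

Result:
  Furniture: 3 distinct
  Garden: 3 distinct
  Toys: 1 distinct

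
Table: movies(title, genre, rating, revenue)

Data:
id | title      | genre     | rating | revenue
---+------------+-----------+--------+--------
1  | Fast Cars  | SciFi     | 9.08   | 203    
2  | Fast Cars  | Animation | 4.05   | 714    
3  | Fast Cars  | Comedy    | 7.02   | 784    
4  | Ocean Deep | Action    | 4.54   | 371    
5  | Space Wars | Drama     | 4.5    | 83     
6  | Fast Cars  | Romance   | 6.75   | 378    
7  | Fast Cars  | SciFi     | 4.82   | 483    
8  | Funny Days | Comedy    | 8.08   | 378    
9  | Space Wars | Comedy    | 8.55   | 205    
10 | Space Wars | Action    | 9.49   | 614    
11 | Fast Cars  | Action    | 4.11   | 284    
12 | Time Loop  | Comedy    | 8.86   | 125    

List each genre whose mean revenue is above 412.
SELECT genre, AVG(revenue)
FROM movies
GROUP BY genre
HAVING AVG(revenue) > 412

Result:
  Action: avg=423.00
  Animation: avg=714.00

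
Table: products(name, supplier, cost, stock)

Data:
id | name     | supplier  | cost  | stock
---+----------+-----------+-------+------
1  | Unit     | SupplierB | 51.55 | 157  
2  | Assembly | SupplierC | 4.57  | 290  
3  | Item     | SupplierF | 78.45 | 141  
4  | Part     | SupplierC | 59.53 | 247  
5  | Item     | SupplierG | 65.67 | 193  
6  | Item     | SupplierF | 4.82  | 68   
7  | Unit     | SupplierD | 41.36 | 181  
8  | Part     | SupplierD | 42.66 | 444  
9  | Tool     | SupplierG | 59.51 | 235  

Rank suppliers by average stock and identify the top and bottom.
SELECT supplier, AVG(stock)
FROM products
GROUP BY supplier
ORDER BY AVG(stock)

All groups:
  SupplierF: 104.50
  SupplierB: 157.00
  SupplierG: 214.00
  SupplierC: 268.50
  SupplierD: 312.50

Highest: SupplierD (312.50)
Lowest: SupplierF (104.50)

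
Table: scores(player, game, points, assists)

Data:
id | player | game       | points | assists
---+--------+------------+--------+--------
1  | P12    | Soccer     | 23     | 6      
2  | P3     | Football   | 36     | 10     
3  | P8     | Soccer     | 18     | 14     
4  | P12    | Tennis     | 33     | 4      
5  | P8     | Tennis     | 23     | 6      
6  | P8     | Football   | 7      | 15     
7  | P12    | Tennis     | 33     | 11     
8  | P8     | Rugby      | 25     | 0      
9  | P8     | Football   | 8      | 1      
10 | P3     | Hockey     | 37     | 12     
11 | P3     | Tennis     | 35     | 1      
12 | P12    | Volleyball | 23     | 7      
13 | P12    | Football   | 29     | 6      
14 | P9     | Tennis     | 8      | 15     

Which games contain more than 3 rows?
SELECT game, COUNT(*) as cnt
FROM scores
GROUP BY game
HAVING COUNT(*) > 3

Result:
  Football: 4
  Tennis: 5

Note: HAVING filters groups after aggregation, WHERE filters rows before.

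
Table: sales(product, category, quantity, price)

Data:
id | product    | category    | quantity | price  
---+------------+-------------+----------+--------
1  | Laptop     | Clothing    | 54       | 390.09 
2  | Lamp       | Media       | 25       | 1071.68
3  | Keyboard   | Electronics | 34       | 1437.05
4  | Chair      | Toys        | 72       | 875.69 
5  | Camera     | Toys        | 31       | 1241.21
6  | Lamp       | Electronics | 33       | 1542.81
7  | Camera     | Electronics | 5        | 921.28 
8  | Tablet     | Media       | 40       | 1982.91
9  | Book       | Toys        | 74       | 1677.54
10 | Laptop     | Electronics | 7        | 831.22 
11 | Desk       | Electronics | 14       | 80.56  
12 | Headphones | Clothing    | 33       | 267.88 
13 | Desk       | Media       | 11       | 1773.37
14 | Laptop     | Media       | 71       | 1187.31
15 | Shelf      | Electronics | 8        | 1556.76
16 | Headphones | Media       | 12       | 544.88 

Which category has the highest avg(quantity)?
SELECT category, AVG(quantity) as val
FROM sales
GROUP BY category
ORDER BY val DESC
LIMIT 1

Result: Toys with avg(quantity) = 59.00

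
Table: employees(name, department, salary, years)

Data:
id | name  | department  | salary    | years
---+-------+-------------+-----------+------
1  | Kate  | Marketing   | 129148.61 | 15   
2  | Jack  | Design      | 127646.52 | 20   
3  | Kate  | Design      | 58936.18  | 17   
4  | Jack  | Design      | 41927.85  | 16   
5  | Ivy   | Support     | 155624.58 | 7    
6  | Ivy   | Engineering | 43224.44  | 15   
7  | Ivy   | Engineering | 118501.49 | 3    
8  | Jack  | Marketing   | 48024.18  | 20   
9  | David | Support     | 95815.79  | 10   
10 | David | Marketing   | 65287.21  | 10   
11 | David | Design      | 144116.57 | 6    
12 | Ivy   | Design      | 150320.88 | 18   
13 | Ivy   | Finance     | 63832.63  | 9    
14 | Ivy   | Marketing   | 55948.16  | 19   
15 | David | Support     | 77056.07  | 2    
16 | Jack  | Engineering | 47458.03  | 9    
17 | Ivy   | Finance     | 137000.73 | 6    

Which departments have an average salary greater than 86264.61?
SELECT department, AVG(salary)
FROM employees
GROUP BY department
HAVING AVG(salary) > 86264.61

Result:
  Design: avg=104589.60
  Finance: avg=100416.68
  Support: avg=109498.81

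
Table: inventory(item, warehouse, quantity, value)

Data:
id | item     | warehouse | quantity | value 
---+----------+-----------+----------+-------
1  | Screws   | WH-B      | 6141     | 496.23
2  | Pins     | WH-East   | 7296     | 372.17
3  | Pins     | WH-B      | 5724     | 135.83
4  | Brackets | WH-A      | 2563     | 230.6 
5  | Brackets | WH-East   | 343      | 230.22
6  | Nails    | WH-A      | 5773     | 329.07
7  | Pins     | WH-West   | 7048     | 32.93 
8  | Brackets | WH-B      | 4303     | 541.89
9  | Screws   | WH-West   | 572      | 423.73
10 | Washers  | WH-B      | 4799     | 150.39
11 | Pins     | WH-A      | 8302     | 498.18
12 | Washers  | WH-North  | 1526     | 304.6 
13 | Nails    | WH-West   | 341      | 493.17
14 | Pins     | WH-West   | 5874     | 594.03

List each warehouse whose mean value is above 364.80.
SELECT warehouse, AVG(value)
FROM inventory
GROUP BY warehouse
HAVING AVG(value) > 364.80

Result:
  WH-West: avg=385.97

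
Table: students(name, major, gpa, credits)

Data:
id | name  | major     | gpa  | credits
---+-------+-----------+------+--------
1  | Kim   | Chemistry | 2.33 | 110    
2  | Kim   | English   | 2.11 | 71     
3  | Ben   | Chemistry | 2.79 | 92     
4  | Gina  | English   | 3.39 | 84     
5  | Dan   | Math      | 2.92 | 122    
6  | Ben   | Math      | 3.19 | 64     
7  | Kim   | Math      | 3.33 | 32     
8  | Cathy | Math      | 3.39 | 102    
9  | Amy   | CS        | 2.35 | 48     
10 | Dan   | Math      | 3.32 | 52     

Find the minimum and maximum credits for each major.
SELECT major, MIN(credits), MAX(credits)
FROM students
GROUP BY major

Result:
  CS: min=48, max=48
  Chemistry: min=92, max=110
  English: min=71, max=84
  Math: min=32, max=122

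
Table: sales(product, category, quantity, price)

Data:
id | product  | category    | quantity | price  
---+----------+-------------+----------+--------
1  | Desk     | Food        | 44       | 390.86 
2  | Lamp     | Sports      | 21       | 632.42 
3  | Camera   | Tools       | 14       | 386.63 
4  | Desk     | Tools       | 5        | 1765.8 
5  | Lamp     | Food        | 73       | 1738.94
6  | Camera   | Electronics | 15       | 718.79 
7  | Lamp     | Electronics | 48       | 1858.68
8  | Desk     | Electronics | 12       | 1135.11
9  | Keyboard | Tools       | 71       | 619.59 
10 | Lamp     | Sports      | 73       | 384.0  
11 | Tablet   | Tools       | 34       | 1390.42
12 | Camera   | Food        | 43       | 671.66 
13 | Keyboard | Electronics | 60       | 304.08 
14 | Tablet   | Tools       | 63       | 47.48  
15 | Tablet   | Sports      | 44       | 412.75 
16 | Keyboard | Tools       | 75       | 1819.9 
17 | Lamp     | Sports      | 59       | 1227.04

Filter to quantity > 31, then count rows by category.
SELECT category, COUNT(*)
FROM sales
WHERE quantity > 31
GROUP BY category

Note: WHERE filters rows before grouping.

Result:
  Electronics: 2
  Food: 3
  Sports: 3
  Tools: 4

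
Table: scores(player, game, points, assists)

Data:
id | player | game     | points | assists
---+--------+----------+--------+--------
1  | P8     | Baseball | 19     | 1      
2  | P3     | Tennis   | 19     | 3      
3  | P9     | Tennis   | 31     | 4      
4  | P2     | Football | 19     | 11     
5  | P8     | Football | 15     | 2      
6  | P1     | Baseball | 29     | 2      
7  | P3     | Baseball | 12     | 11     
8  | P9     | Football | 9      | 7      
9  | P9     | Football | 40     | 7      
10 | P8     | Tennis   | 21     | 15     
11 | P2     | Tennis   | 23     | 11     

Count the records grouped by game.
SELECT game, COUNT(*) as count
FROM scores
GROUP BY game

Result:
  Baseball: 3
  Football: 4
  Tennis: 4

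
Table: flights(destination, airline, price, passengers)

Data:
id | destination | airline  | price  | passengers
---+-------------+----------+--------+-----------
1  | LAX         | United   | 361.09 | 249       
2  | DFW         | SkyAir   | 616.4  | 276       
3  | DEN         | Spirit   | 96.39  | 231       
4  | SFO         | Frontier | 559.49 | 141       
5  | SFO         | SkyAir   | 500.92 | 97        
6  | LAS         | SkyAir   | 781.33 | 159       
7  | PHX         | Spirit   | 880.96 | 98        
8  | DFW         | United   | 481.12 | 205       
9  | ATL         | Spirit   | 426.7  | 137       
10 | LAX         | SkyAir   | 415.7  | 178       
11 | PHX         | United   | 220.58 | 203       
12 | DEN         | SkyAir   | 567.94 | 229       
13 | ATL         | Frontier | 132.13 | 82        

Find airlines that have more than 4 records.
SELECT airline, COUNT(*) as cnt
FROM flights
GROUP BY airline
HAVING COUNT(*) > 4

Result:
  SkyAir: 5

Note: HAVING filters groups after aggregation, WHERE filters rows before.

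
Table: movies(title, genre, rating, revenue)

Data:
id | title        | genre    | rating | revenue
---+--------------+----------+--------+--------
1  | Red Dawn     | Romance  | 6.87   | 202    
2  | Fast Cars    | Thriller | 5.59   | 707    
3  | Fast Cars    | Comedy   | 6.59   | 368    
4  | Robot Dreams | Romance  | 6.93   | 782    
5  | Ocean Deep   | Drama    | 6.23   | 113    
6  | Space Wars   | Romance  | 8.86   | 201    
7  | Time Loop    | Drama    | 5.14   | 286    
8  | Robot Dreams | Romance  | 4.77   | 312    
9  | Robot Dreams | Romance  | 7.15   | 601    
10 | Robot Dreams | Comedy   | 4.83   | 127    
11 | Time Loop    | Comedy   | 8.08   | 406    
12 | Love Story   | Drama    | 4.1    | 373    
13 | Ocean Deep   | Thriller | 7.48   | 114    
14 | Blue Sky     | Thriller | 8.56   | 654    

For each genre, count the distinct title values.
SELECT genre, COUNT(DISTINCT title)
FROM movies
GROUP BY genre

Result:
  Comedy: 3 distinct
  Drama: 3 distinct
  Romance: 3 distinct
  Thriller: 3 distinct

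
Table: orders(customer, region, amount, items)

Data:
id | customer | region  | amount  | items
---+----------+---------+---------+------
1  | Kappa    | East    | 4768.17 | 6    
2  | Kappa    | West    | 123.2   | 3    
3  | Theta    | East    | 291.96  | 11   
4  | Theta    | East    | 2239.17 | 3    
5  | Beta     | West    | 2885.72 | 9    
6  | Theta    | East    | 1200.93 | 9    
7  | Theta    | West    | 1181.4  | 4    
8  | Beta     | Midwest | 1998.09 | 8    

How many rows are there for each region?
SELECT region, COUNT(*) as count
FROM orders
GROUP BY region

Result:
  East: 4
  Midwest: 1
  West: 3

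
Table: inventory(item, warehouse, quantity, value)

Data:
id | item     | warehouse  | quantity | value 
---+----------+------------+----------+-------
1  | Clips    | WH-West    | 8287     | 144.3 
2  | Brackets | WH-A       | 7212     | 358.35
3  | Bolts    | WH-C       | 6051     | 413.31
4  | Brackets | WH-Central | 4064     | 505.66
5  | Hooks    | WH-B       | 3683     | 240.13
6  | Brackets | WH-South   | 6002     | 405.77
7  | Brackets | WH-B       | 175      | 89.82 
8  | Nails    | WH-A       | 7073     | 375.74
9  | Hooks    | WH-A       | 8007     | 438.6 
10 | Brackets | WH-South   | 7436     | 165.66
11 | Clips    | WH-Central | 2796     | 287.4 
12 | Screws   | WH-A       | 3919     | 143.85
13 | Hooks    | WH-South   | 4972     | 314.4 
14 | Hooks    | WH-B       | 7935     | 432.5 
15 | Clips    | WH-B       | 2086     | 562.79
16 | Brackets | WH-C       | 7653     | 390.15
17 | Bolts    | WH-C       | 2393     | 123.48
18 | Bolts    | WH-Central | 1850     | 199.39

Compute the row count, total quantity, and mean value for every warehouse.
SELECT warehouse,
       COUNT(*) as cnt,
       SUM(quantity) as total_quantity,
       AVG(value) as avg_value
FROM inventory
GROUP BY warehouse

Result:
  WH-A: 4 records, 26211 total quantity, 329.14 avg value
  WH-B: 4 records, 13879 total quantity, 331.31 avg value
  WH-C: 3 records, 16097 total quantity, 308.98 avg value
  WH-Central: 3 records, 8710 total quantity, 330.82 avg value
  WH-South: 3 records, 18410 total quantity, 295.28 avg value
  WH-West: 1 records, 8287 total quantity, 144.30 avg value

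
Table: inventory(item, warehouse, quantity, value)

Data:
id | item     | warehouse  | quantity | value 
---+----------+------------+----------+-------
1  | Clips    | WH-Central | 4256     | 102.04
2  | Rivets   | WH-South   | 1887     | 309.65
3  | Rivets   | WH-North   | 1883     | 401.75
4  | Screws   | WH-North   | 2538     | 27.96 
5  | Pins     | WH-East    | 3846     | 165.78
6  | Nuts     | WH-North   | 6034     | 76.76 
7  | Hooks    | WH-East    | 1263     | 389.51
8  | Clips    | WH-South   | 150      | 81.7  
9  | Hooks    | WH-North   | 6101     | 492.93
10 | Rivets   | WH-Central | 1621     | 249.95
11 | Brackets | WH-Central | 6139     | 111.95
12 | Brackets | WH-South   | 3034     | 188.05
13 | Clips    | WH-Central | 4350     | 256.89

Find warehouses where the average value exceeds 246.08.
SELECT warehouse, AVG(value)
FROM inventory
GROUP BY warehouse
HAVING AVG(value) > 246.08

Result:
  WH-East: avg=277.65
  WH-North: avg=249.85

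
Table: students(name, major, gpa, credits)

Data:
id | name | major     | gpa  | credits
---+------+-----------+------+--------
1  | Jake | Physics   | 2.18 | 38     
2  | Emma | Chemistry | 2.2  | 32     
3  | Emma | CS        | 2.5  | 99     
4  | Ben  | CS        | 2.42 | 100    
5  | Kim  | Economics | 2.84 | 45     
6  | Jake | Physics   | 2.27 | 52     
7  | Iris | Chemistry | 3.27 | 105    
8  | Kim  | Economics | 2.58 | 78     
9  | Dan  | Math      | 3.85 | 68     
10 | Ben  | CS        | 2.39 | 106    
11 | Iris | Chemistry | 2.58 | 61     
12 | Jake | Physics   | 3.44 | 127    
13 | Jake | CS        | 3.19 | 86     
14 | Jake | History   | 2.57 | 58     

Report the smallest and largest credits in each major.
SELECT major, MIN(credits), MAX(credits)
FROM students
GROUP BY major

Result:
  CS: min=86, max=106
  Chemistry: min=32, max=105
  Economics: min=45, max=78
  History: min=58, max=58
  Math: min=68, max=68
  Physics: min=38, max=127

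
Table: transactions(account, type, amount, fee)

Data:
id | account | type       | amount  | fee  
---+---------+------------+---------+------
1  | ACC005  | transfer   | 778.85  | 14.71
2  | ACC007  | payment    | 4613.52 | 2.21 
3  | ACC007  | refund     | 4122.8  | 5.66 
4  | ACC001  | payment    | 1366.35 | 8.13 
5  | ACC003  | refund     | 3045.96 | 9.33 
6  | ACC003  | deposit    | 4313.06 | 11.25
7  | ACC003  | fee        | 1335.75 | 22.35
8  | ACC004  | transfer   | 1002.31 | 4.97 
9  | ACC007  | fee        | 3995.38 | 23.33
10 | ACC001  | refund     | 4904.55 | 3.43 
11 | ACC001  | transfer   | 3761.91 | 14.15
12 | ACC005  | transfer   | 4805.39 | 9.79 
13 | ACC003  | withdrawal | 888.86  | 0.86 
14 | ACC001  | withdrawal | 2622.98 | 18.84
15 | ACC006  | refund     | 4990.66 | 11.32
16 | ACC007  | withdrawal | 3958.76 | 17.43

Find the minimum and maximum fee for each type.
SELECT type, MIN(fee), MAX(fee)
FROM transactions
GROUP BY type

Result:
  deposit: min=11.25, max=11.25
  fee: min=22.35, max=23.33
  payment: min=2.21, max=8.13
  refund: min=3.43, max=11.32
  transfer: min=4.97, max=14.71
  withdrawal: min=0.86, max=18.84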